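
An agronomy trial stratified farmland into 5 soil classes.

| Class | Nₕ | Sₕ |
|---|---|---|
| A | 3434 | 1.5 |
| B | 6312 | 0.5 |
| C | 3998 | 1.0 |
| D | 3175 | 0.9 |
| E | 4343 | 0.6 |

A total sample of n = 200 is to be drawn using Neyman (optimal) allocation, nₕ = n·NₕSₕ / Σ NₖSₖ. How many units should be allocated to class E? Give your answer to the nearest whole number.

A: NₕSₕ = 3434·1.5 = 5151
B: NₕSₕ = 6312·0.5 = 3156
C: NₕSₕ = 3998·1.0 = 3998
D: NₕSₕ = 3175·0.9 = 2857.5
E: NₕSₕ = 4343·0.6 = 2605.8
Σ NₕSₕ = 17768.3.
n_E = 200·2605.8/17768.3 = 29.331... → 29.

29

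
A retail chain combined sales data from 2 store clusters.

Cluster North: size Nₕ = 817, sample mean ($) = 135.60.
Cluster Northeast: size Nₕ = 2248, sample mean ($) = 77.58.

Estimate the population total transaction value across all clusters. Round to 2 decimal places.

North: 817·135.60 = 110785.2
Northeast: 2248·77.58 = 174399.84
τ̂ = Σ Nₕx̄ₕ = 285185.04.

285185.04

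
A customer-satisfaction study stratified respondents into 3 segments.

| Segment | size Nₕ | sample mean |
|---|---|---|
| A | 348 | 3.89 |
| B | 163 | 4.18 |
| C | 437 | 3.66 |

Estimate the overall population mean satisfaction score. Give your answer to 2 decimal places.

3.83

N = 348 + 163 + 437 = 948.
The stratified mean weights each stratum mean by its population share Nₕ/N.
Σ Nₕx̄ₕ = 348·3.89 + 163·4.18 + 437·3.66 = 1353.72 + 681.34 + 1599.42 = 3634.48.
Divide by N: 3634.48 / 948 = 3.8338... → 3.83.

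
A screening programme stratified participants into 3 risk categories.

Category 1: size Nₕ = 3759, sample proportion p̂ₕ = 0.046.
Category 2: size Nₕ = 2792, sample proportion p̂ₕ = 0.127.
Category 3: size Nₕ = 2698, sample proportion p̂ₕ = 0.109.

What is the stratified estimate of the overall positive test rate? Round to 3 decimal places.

0.089

Wₕ = Nₕ/N with N = 9249: 0.4064, 0.3019, 0.2917.
p̂_st = 0.4064·0.046 + 0.3019·0.127 + 0.2917·0.109 ≈ 0.08883... → 0.089.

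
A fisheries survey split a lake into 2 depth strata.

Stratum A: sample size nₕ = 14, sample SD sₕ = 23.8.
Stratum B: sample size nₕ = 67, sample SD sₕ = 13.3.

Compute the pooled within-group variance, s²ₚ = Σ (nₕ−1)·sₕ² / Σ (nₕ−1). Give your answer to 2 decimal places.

Degrees of freedom: 13 + 66 = 79.
Σ(nₕ−1)sₕ² = 13·566.44 + 66·176.89 = 19038.46.
s²ₚ = 19038.46 / 79 = 240.9932... → 240.99.

240.99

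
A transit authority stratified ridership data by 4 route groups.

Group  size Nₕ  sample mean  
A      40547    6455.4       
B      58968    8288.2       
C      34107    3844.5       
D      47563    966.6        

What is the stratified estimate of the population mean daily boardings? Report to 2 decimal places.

5119.54

N = 181185; weights Wₕ = Nₕ/N = (0.2238, 0.3255, 0.1882, 0.2625).
x̄_st = Σ Wₕ·x̄ₕ = 0.2238·6455.4 + 0.3255·8288.2 + 0.1882·3844.5 + 0.2625·966.6 ≈ 5119.5432...
→ 5119.54.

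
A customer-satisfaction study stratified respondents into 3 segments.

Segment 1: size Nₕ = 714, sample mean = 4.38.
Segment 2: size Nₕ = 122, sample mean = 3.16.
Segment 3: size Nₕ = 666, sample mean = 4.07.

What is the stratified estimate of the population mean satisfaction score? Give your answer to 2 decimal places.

4.14

N = 714 + 122 + 666 = 1502.
Overall mean = Σ (Nₕ/N)·x̄ₕ — weight by population share, not a simple average.
Σ Nₕx̄ₕ = 714·4.38 + 122·3.16 + 666·4.07 = 3127.32 + 385.52 + 2710.62 = 6223.46.
Divide by N: 6223.46 / 1502 = 4.1434... → 4.14.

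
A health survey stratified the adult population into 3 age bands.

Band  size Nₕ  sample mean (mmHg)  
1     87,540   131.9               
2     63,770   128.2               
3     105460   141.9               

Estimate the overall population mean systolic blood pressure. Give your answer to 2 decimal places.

x̄_st = (Σ Nₕx̄ₕ) / (Σ Nₕ) = (87540·131.9 + 63770·128.2 + 105460·141.9) / 256770
= 34686614 / 256770 = 135.0883... → 135.09.

135.09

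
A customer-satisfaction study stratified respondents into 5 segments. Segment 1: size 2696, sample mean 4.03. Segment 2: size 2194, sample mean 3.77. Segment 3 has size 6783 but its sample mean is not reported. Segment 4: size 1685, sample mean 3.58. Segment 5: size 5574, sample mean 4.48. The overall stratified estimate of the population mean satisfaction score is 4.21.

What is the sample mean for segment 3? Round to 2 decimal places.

N = 2696 + 2194 + 6783 + 1685 + 5574 = 18932.
Overall total = μ·N = 4.21·18932 = 79703.72.
Subtract the known strata: 2696·4.03 + 2194·3.77 + 1685·3.58 + 5574·4.48 = 50140.08.
Remaining total for segment 3: 79703.72 − 50140.08 = 29563.64.
Divide by its size: 29563.64 / 6783 = 4.3585... → 4.36.

4.36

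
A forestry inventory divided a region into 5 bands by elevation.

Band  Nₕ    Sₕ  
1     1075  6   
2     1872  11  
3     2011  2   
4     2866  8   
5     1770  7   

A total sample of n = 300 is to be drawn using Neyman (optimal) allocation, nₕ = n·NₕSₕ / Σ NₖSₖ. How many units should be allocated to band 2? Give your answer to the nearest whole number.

1: NₕSₕ = 1075·6 = 6450
2: NₕSₕ = 1872·11 = 20592
3: NₕSₕ = 2011·2 = 4022
4: NₕSₕ = 2866·8 = 22928
5: NₕSₕ = 1770·7 = 12390
Σ NₕSₕ = 66382.
n_2 = 300·20592/66382 = 93.061... → 93.

93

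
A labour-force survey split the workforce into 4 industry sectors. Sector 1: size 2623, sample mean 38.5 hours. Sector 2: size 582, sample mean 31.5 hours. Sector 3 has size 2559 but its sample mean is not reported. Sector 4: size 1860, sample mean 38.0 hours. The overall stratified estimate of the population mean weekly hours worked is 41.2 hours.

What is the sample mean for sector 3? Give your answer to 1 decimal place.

48.5

N = 2623 + 582 + 2559 + 1860 = 7624.
Overall total = μ·N = 41.2·7624 = 314108.8.
Subtract the known strata: 2623·38.5 + 582·31.5 + 1860·38.0 = 189998.5.
Remaining total for sector 3: 314108.8 − 189998.5 = 124110.3.
Divide by its size: 124110.3 / 2559 = 48.500... → 48.5.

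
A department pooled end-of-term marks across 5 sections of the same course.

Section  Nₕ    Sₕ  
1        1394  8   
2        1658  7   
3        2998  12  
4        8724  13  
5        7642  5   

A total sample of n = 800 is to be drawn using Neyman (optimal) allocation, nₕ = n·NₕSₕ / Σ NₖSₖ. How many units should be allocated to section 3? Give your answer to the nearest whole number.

1: NₕSₕ = 1394·8 = 11152
2: NₕSₕ = 1658·7 = 11606
3: NₕSₕ = 2998·12 = 35976
4: NₕSₕ = 8724·13 = 113412
5: NₕSₕ = 7642·5 = 38210
Σ NₕSₕ = 210356.
n_3 = 800·35976/210356 = 136.819... → 137.

137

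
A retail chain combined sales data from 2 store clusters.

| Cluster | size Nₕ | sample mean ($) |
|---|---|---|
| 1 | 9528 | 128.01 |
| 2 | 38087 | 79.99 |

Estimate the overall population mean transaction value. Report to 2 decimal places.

89.60

N = 9528 + 38087 = 47615.
Overall mean = Σ (Nₕ/N)·x̄ₕ — weight by population share, not a simple average.
Σ Nₕx̄ₕ = 9528·128.01 + 38087·79.99 = 1219679.28 + 3046579.13 = 4266258.41.
Divide by N: 4266258.41 / 47615 = 89.5990... → 89.60.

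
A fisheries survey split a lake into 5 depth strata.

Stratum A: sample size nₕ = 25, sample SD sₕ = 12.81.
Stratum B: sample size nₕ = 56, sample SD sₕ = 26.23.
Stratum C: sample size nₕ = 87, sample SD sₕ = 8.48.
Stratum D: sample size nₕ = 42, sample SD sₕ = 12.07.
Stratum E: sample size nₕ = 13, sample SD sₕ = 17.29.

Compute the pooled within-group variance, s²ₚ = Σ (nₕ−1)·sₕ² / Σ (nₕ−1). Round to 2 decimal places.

263.87

Degrees of freedom: 24 + 55 + 86 + 41 + 12 = 218.
Σ(nₕ−1)sₕ² = 24·164.0961 + 55·688.0129 + 86·71.9104 + 41·145.6849 + 12·298.9441 = 57523.7204.
s²ₚ = 57523.7204 / 218 = 263.8703... → 263.87.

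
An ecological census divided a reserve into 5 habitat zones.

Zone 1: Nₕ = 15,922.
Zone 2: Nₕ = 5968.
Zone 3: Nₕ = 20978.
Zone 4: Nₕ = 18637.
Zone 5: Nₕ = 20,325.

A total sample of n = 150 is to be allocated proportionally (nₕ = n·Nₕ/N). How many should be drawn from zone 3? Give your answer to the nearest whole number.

N = 15922 + 5968 + 20978 + 18637 + 20325 = 81830.
n_3 = 150·20978/81830 = 38.454... → 38.

38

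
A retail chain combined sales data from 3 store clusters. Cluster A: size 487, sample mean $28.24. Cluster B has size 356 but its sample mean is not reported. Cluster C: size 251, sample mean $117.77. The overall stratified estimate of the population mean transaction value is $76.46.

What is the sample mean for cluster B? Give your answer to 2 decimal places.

Σ Nₕx̄ₕ = N·μ, so 356·x̄_B = 1094·76.46 − (487·28.24 + 251·117.77).
= 83647.24 − 43313.15 = 40334.09.
x̄_B = 40334.09 / 356 = 113.2980... → 113.30.

113.30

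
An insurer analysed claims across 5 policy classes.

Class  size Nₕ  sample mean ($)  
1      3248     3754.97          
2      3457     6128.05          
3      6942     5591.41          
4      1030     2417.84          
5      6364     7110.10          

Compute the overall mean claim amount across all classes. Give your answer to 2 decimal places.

x̄_st = (Σ Nₕx̄ₕ) / (Σ Nₕ) = (3248·3754.97 + 3457·6128.05 + 6942·5591.41 + 1030·2417.84 + 6364·7110.10) / 21041
= 119935431.23 / 21041 = 5700.0823... → 5700.08.

5700.08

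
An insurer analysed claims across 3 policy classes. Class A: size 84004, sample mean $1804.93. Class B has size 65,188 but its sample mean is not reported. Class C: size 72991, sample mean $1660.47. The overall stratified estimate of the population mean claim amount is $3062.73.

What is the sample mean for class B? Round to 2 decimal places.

6253.69

N = 84004 + 65188 + 72991 = 222183.
Overall total = μ·N = 3062.73·222183 = 680486539.59.
Subtract the known strata: 84004·1804.93 + 72991·1660.47 = 272820705.49.
Remaining total for class B: 680486539.59 − 272820705.49 = 407665834.1.
Divide by its size: 407665834.1 / 65188 = 6253.6945... → 6253.69.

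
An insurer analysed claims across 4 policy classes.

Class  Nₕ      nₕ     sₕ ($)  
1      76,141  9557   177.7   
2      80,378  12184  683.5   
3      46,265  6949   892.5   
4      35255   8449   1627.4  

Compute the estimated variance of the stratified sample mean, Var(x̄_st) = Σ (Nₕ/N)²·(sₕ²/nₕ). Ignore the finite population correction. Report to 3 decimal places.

15.916

N = 238039. Term for each stratum: Wₕ²sₕ²/nₕ.
Var(x̄_st) = 0.338060 + 4.371851 + 4.330151 + 6.875884 = 15.915945 → 15.916.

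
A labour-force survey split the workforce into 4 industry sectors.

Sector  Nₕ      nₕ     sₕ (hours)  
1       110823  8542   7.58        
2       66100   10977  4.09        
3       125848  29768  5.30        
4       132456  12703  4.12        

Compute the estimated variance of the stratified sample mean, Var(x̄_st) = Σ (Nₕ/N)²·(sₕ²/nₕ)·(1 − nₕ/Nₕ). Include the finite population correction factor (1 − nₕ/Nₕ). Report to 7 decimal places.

0.0006040

N = 435227; Wₕ = Nₕ/N.
sector 1: (110823/435227)²·7.58²/8542·(1 − 8542/110823) = 0.0004025057
sector 2: (66100/435227)²·4.09²/10977·(1 − 10977/66100) = 0.0000293134
sector 3: (125848/435227)²·5.30²/29768·(1 − 29768/125848) = 0.0000602351
sector 4: (132456/435227)²·4.12²/12703·(1 − 12703/132456) = 0.0001118960
Sum = 0.0006039502 → 0.0006040.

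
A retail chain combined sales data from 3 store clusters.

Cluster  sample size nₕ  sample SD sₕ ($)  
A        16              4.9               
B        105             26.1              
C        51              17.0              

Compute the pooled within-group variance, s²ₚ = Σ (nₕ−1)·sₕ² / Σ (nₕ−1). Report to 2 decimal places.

506.84

Degrees of freedom: 15 + 104 + 50 = 169.
Σ(nₕ−1)sₕ² = 15·24.01 + 104·681.21 + 50·289 = 85655.99.
s²ₚ = 85655.99 / 169 = 506.8402... → 506.84.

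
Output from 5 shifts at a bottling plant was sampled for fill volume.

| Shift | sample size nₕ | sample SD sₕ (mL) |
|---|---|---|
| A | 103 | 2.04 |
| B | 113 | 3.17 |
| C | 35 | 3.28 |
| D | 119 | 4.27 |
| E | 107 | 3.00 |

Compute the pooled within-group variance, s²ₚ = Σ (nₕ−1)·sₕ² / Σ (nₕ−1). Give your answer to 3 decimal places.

Degrees of freedom: 102 + 112 + 34 + 118 + 106 = 472.
Σ(nₕ−1)sₕ² = 102·4.1616 + 112·10.0489 + 34·10.7584 + 118·18.2329 + 106·9 = 5021.2278.
s²ₚ = 5021.2278 / 472 = 10.63819... → 10.638.

10.638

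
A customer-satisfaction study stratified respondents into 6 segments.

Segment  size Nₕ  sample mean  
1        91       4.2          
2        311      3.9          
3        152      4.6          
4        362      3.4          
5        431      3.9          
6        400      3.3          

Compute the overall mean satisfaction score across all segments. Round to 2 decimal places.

N = 91 + 311 + 152 + 362 + 431 + 400 = 1747.
Weight each subgroup mean by Nₕ/N and sum.
Σ Nₕx̄ₕ = 91·4.2 + 311·3.9 + 152·4.6 + 362·3.4 + 431·3.9 + 400·3.3 = 382.2 + 1212.9 + 699.2 + 1230.8 + 1680.9 + 1320 = 6526.
Divide by N: 6526 / 1747 = 3.7355... → 3.74.

3.74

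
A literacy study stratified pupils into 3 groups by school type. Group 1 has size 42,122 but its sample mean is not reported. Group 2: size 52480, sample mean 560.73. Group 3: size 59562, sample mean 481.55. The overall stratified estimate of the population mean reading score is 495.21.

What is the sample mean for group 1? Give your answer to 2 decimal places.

432.89

N = 42122 + 52480 + 59562 = 154164.
Overall total = μ·N = 495.21·154164 = 76343554.44.
Subtract the known strata: 52480·560.73 + 59562·481.55 = 58109191.5.
Remaining total for group 1: 76343554.44 − 58109191.5 = 18234362.94.
Divide by its size: 18234362.94 / 42122 = 432.8940... → 432.89.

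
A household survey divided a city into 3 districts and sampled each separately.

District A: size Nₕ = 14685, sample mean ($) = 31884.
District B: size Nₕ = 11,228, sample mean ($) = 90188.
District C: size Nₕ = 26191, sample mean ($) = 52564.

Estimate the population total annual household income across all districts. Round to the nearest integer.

Estimate total by summing Nₕ·x̄ₕ over strata.
14685·31884 + 11228·90188 + 26191·52564 = 468216540 + 1012630864 + 1376703724 = 2857551128.

2857551128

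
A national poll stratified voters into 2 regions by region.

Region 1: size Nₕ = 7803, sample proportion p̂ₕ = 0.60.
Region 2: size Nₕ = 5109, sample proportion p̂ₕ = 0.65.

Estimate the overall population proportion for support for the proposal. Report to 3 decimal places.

0.620

N = 7803 + 5109 = 12912.
Overall proportion = Σ (Nₕ/N)·p̂ₕ.
Σ Nₕp̂ₕ = 4681.8 + 3320.85 = 8002.65.
8002.65 / 12912 = 0.61978... → 0.620.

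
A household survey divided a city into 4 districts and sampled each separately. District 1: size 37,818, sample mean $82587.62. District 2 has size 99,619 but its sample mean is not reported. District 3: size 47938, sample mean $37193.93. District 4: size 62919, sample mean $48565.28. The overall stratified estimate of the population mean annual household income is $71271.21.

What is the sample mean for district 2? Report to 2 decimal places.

Σ Nₕx̄ₕ = N·μ, so 99619·x̄_2 = 248294·71271.21 − (37818·82587.62 + 47938·37193.93 + 62919·48565.28).
= 17696213815.74 − 7961980081.82 = 9734233733.92.
x̄_2 = 9734233733.92 / 99619 = 97714.6301... → 97714.63.

97714.63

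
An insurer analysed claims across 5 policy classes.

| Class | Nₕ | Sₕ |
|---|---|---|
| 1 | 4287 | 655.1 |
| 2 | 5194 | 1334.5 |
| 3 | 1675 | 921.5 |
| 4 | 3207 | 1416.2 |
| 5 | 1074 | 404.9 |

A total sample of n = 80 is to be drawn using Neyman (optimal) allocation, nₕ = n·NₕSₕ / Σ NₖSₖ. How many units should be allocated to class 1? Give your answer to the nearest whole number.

14

1: NₕSₕ = 4287·655.1 = 2808413.7
2: NₕSₕ = 5194·1334.5 = 6931393
3: NₕSₕ = 1675·921.5 = 1543512.5
4: NₕSₕ = 3207·1416.2 = 4541753.4
5: NₕSₕ = 1074·404.9 = 434862.6
Σ NₕSₕ = 16259935.2.
n_1 = 80·2808413.7/16259935.2 = 13.818... → 14.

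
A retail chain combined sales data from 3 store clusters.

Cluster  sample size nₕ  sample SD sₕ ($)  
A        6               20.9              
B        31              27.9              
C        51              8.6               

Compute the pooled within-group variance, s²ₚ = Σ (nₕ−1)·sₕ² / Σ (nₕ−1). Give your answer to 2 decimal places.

Degrees of freedom: 5 + 30 + 50 = 85.
Σ(nₕ−1)sₕ² = 5·436.81 + 30·778.41 + 50·73.96 = 29234.35.
s²ₚ = 29234.35 / 85 = 343.9335... → 343.93.

343.93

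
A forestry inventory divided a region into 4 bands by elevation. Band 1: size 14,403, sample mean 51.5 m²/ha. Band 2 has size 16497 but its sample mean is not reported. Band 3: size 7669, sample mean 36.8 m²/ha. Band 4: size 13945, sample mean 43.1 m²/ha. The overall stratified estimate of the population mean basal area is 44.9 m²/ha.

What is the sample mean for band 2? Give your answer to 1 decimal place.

Σ Nₕx̄ₕ = N·μ, so 16497·x̄_2 = 52514·44.9 − (14403·51.5 + 7669·36.8 + 13945·43.1).
= 2357878.6 − 1625003.2 = 732875.4.
x̄_2 = 732875.4 / 16497 = 44.425... → 44.4.

44.4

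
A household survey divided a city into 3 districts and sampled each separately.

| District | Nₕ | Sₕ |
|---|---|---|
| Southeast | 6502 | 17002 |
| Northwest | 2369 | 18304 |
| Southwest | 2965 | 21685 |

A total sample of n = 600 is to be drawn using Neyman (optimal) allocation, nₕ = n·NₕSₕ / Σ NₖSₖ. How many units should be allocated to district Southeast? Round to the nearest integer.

Σ NₕSₕ = 6502·17002 + 2369·18304 + 2965·21685 = 218205205.
Share for Southeast: 110547004/218205205 = 0.50662.
n_Southeast = 600 × 0.50662 = 303.972... → 304.

304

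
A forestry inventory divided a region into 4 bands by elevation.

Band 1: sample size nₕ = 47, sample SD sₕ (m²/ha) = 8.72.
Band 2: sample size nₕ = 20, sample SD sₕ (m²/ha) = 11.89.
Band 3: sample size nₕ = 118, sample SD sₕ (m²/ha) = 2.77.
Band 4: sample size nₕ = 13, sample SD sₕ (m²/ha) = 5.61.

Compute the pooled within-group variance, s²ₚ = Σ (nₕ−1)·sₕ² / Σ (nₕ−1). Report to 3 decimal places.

Degrees of freedom: 46 + 19 + 117 + 12 = 194.
Σ(nₕ−1)sₕ² = 46·76.0384 + 19·141.3721 + 117·7.6729 + 12·31.4721 = 7459.2308.
s²ₚ = 7459.2308 / 194 = 38.44964... → 38.450.

38.450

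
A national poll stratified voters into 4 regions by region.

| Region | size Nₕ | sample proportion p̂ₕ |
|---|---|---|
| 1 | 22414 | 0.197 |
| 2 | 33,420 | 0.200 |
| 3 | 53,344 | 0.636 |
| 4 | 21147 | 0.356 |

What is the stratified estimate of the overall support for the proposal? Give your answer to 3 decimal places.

Wₕ = Nₕ/N with N = 130325: 0.1720, 0.2564, 0.4093, 0.1623.
p̂_st = 0.1720·0.197 + 0.2564·0.200 + 0.4093·0.636 + 0.1623·0.356 ≈ 0.40326... → 0.403.

0.403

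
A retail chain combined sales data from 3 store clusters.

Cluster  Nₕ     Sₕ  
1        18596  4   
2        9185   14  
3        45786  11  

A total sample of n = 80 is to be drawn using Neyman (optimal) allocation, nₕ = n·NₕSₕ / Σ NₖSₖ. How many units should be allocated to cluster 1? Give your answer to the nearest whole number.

8

1: NₕSₕ = 18596·4 = 74384
2: NₕSₕ = 9185·14 = 128590
3: NₕSₕ = 45786·11 = 503646
Σ NₕSₕ = 706620.
n_1 = 80·74384/706620 = 8.421... → 8.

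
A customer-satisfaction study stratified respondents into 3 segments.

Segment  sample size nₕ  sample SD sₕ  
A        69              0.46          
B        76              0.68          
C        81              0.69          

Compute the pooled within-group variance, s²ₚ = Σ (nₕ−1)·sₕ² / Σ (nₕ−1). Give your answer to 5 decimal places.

0.39084

Degrees of freedom: 68 + 75 + 80 = 223.
Σ(nₕ−1)sₕ² = 68·0.2116 + 75·0.4624 + 80·0.4761 = 87.1568.
s²ₚ = 87.1568 / 223 = 0.3908377... → 0.39084.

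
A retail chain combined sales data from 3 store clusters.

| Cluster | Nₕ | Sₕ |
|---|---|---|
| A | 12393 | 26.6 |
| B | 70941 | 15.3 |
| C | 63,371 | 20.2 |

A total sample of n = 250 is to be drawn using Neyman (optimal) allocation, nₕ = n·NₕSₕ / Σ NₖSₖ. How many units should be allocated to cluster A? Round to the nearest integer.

A: NₕSₕ = 12393·26.6 = 329653.8
B: NₕSₕ = 70941·15.3 = 1085397.3
C: NₕSₕ = 63371·20.2 = 1280094.2
Σ NₕSₕ = 2695145.3.
n_A = 250·329653.8/2695145.3 = 30.578... → 31.

31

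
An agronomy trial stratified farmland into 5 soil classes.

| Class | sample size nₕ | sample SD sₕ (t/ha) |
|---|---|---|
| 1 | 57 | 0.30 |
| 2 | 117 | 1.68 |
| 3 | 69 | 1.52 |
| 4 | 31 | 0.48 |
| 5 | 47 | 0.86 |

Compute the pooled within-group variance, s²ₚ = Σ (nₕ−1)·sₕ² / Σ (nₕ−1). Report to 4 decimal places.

1: (57−1)·0.30² = 56·0.09 = 5.04
2: (117−1)·1.68² = 116·2.8224 = 327.3984
3: (69−1)·1.52² = 68·2.3104 = 157.1072
4: (31−1)·0.48² = 30·0.2304 = 6.912
5: (47−1)·0.86² = 46·0.7396 = 34.0216
Numerator = 530.4792; denominator = Σ(nₕ−1) = 316.
s²ₚ = 530.4792/316 = 1.678732... → 1.6787.

1.6787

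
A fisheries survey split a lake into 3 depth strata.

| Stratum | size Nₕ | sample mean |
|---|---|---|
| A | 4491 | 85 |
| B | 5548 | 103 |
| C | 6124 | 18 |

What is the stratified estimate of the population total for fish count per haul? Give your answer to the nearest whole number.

Population total = Σ Nₕ·x̄ₕ (each stratum's size times its mean).
4491·85 + 5548·103 + 6124·18 = 381735 + 571444 + 110232 = 1063411.

1063411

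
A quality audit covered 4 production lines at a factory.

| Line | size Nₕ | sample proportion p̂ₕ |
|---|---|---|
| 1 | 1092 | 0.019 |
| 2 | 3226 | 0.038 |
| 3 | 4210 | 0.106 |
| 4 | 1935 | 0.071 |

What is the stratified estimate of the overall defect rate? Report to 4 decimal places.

N = 1092 + 3226 + 4210 + 1935 = 10463.
Overall proportion = Σ (Nₕ/N)·p̂ₕ.
Σ Nₕp̂ₕ = 20.748 + 122.588 + 446.26 + 137.385 = 726.981.
726.981 / 10463 = 0.069481... → 0.0695.

0.0695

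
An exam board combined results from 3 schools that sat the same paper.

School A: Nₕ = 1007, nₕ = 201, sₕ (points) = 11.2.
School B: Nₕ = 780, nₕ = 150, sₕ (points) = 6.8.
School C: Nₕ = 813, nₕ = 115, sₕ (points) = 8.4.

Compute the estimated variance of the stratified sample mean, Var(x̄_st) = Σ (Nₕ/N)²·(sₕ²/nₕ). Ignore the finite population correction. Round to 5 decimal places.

0.18135

N = 2600. Term for each stratum: Wₕ²sₕ²/nₕ.
Var(x̄_st) = 0.09361646 + 0.02774400 + 0.05999225 = 0.18135271 → 0.18135.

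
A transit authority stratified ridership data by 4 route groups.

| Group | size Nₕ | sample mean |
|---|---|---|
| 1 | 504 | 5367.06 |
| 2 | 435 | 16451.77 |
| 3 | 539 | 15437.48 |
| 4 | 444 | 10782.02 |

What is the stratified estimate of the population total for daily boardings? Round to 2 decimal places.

22969536.79

1: 504·5367.06 = 2704998.24
2: 435·16451.77 = 7156519.95
3: 539·15437.48 = 8320801.72
4: 444·10782.02 = 4787216.88
τ̂ = Σ Nₕx̄ₕ = 22969536.79.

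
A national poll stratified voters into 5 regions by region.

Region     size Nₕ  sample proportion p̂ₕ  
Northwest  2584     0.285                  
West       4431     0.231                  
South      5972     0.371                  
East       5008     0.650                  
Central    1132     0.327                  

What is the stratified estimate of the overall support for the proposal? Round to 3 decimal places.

Wₕ = Nₕ/N with N = 19127: 0.1351, 0.2317, 0.3122, 0.2618, 0.0592.
p̂_st = 0.1351·0.285 + 0.2317·0.231 + 0.3122·0.371 + 0.2618·0.650 + 0.0592·0.327 ≈ 0.39740... → 0.397.

0.397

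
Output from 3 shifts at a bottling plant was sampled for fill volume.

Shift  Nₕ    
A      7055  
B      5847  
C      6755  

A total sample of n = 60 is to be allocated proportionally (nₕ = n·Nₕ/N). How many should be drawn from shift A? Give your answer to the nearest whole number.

Share of shift A = 7055/19657 = 0.35891.
Allocate 60 × 0.35891 = 21.534... → 22.

22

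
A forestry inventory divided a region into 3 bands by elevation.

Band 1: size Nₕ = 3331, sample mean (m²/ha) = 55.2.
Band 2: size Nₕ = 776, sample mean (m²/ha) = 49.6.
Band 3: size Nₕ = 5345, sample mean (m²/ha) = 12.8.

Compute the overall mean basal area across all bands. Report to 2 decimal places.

N = 3331 + 776 + 5345 = 9452.
Weight each subgroup mean by Nₕ/N and sum.
Σ Nₕx̄ₕ = 3331·55.2 + 776·49.6 + 5345·12.8 = 183871.2 + 38489.6 + 68416 = 290776.8.
Divide by N: 290776.8 / 9452 = 30.7635... → 30.76.

30.76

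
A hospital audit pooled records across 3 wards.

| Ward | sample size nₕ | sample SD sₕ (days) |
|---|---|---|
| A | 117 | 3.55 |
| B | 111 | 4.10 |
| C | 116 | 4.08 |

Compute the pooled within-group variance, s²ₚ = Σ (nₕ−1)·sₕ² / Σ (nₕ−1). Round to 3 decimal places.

15.324

A: (117−1)·3.55² = 116·12.6025 = 1461.89
B: (111−1)·4.10² = 110·16.81 = 1849.1
C: (116−1)·4.08² = 115·16.6464 = 1914.336
Numerator = 5225.326; denominator = Σ(nₕ−1) = 341.
s²ₚ = 5225.326/341 = 15.32354... → 15.324.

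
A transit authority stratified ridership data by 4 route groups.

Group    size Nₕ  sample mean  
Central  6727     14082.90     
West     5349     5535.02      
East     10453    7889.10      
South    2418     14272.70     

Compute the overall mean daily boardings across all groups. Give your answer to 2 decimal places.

N = 6727 + 5349 + 10453 + 2418 = 24947.
Weight each subgroup mean by Nₕ/N and sum.
Σ Nₕx̄ₕ = 6727·14082.90 + 5349·5535.02 + 10453·7889.10 + 2418·14272.70 = 94735668.3 + 29606821.98 + 82464762.3 + 34511388.6 = 241318641.18.
Divide by N: 241318641.18 / 24947 = 9673.2529... → 9673.25.

9673.25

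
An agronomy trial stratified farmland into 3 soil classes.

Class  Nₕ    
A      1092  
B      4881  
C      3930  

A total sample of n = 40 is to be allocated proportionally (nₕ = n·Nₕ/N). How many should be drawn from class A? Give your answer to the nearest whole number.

4

N = 1092 + 4881 + 3930 = 9903.
n_A = 40·1092/9903 = 4.411... → 4.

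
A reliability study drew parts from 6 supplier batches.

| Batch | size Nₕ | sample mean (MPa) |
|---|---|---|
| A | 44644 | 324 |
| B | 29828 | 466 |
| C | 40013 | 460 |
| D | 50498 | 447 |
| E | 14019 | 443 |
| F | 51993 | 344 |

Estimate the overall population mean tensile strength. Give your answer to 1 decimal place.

404.5

N = 230995; weights Wₕ = Nₕ/N = (0.1933, 0.1291, 0.1732, 0.2186, 0.0607, 0.2251).
x̄_st = Σ Wₕ·x̄ₕ = 0.1933·324 + 0.1291·466 + 0.1732·460 + 0.2186·447 + 0.0607·443 + 0.2251·344 ≈ 404.507...
→ 404.5.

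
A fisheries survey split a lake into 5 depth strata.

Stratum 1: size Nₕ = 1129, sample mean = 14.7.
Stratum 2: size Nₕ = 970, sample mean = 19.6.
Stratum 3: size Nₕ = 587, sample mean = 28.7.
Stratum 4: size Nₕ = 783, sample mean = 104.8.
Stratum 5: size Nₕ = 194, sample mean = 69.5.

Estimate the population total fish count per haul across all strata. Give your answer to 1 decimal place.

147996.6

1: 1129·14.7 = 16596.3
2: 970·19.6 = 19012
3: 587·28.7 = 16846.9
4: 783·104.8 = 82058.4
5: 194·69.5 = 13483
τ̂ = Σ Nₕx̄ₕ = 147996.6.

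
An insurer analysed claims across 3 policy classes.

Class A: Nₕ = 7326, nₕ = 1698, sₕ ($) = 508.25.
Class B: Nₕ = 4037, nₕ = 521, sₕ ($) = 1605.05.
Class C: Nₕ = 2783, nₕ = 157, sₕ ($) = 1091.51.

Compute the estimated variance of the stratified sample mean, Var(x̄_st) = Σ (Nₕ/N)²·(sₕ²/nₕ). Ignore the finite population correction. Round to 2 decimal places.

N = 14146. Term for each stratum: Wₕ²sₕ²/nₕ.
Var(x̄_st) = 40.80220 + 402.70739 + 293.70740 = 737.21699 → 737.22.

737.22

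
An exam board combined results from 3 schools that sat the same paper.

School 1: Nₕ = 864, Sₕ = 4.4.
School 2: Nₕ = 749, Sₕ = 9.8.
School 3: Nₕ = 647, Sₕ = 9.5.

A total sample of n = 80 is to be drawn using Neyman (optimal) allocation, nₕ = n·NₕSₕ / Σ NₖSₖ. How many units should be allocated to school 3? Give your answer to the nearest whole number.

28

1: NₕSₕ = 864·4.4 = 3801.6
2: NₕSₕ = 749·9.8 = 7340.2
3: NₕSₕ = 647·9.5 = 6146.5
Σ NₕSₕ = 17288.3.
n_3 = 80·6146.5/17288.3 = 28.442... → 28.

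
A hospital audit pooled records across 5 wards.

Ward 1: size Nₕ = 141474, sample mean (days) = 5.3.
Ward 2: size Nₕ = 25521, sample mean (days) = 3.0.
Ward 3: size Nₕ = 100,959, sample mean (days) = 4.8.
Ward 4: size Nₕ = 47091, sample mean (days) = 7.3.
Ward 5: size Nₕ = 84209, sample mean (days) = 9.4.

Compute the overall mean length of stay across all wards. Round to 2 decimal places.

x̄_st = (Σ Nₕx̄ₕ) / (Σ Nₕ) = (141474·5.3 + 25521·3.0 + 100959·4.8 + 47091·7.3 + 84209·9.4) / 399254
= 2446307.3 / 399254 = 6.1272... → 6.13.

6.13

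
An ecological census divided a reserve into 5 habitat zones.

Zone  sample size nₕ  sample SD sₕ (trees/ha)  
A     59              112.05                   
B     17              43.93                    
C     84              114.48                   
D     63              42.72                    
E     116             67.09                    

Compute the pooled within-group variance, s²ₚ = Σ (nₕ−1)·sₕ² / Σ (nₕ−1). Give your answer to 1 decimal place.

7418.0

A: (59−1)·112.05² = 58·12555.2025 = 728201.745
B: (17−1)·43.93² = 16·1929.8449 = 30877.5184
C: (84−1)·114.48² = 83·13105.6704 = 1087770.6432
D: (63−1)·42.72² = 62·1824.9984 = 113149.9008
E: (116−1)·67.09² = 115·4501.0681 = 517622.8315
Numerator = 2477622.6389; denominator = Σ(nₕ−1) = 334.
s²ₚ = 2477622.6389/334 = 7418.032... → 7418.0.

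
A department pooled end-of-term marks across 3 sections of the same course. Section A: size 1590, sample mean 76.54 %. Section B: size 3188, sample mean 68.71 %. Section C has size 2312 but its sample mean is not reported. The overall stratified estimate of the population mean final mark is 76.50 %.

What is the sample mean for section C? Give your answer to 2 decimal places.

87.21

N = 1590 + 3188 + 2312 = 7090.
Overall total = μ·N = 76.50·7090 = 542385.
Subtract the known strata: 1590·76.54 + 3188·68.71 = 340746.08.
Remaining total for section C: 542385 − 340746.08 = 201638.92.
Divide by its size: 201638.92 / 2312 = 87.2141... → 87.21.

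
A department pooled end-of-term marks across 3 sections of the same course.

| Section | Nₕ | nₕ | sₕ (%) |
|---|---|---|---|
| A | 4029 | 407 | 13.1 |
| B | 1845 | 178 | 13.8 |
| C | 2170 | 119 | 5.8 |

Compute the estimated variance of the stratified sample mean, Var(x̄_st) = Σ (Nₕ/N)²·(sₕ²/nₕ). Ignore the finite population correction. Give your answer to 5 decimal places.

N = 8044. Term for each stratum: Wₕ²sₕ²/nₕ.
Var(x̄_st) = 0.10577879 + 0.05628424 + 0.02057237 = 0.18263540 → 0.18264.

0.18264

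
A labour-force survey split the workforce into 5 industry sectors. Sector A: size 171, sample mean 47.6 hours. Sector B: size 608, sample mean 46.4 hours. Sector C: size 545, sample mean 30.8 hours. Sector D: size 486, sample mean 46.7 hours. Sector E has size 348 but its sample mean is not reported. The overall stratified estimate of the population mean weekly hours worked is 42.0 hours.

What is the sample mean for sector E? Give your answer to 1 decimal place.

N = 171 + 608 + 545 + 486 + 348 = 2158.
Overall total = μ·N = 42.0·2158 = 90636.
Subtract the known strata: 171·47.6 + 608·46.4 + 545·30.8 + 486·46.7 = 75833.
Remaining total for sector E: 90636 − 75833 = 14803.
Divide by its size: 14803 / 348 = 42.537... → 42.5.

42.5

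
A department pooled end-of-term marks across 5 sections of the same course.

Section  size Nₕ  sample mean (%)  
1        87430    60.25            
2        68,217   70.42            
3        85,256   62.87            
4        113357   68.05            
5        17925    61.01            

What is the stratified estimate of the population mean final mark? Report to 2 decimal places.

N = 87430 + 68217 + 85256 + 113357 + 17925 = 372185.
The stratified mean weights each stratum mean by its population share Nₕ/N.
Σ Nₕx̄ₕ = 87430·60.25 + 68217·70.42 + 85256·62.87 + 113357·68.05 + 17925·61.01 = 5267657.5 + 4803841.14 + 5360044.72 + 7713943.85 + 1093604.25 = 24239091.46.
Divide by N: 24239091.46 / 372185 = 65.1265... → 65.13.

65.13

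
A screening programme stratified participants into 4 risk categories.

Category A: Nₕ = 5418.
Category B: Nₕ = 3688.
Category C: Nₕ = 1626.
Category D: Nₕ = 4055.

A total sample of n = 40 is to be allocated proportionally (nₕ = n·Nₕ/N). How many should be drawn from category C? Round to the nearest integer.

4

N = 5418 + 3688 + 1626 + 4055 = 14787.
n_C = 40·1626/14787 = 4.398... → 4.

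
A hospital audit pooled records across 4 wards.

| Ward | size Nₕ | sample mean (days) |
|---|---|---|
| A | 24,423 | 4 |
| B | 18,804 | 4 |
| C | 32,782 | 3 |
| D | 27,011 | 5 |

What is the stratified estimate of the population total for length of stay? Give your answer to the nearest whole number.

A: 24423·4 = 97692
B: 18804·4 = 75216
C: 32782·3 = 98346
D: 27011·5 = 135055
τ̂ = Σ Nₕx̄ₕ = 406309.

406309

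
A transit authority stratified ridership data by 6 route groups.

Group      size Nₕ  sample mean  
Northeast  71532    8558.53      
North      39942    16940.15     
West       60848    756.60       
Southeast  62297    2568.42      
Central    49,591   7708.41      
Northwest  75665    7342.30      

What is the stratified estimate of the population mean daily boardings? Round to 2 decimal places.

6759.84

x̄_st = (Σ Nₕx̄ₕ) / (Σ Nₕ) = (71532·8558.53 + 39942·16940.15 + 60848·756.60 + 62297·2568.42 + 49591·7708.41 + 75665·7342.30) / 359875
= 2432697586.61 / 359875 = 6759.8405... → 6759.84.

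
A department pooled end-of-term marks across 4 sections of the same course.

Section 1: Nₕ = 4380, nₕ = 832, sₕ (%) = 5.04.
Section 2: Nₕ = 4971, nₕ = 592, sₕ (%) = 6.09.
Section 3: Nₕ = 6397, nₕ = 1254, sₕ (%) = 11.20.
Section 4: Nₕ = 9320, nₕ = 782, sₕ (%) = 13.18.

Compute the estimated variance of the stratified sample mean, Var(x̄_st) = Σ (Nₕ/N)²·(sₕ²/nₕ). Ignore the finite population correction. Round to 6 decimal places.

0.040615

N = 25068; Wₕ = Nₕ/N.
section 1: (4380/25068)²·5.04²/832 = 0.000932066
section 2: (4971/25068)²·6.09²/592 = 0.002463548
section 3: (6397/25068)²·11.20²/1254 = 0.006514061
section 4: (9320/25068)²·13.18²/782 = 0.030705524
Sum = 0.040615200 → 0.040615.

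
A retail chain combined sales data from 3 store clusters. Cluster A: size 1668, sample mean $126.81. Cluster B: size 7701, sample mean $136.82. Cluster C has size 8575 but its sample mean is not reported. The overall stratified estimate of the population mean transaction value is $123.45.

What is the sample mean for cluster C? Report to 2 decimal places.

110.79

N = 1668 + 7701 + 8575 = 17944.
Overall total = μ·N = 123.45·17944 = 2215186.8.
Subtract the known strata: 1668·126.81 + 7701·136.82 = 1265169.9.
Remaining total for cluster C: 2215186.8 − 1265169.9 = 950016.9.
Divide by its size: 950016.9 / 8575 = 110.7891... → 110.79.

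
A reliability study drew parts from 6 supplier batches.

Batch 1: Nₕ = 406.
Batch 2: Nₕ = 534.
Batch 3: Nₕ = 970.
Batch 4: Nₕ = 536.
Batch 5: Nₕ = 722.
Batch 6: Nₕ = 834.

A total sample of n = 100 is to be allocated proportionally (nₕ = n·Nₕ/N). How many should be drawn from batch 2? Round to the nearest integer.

Share of batch 2 = 534/4002 = 0.13343.
Allocate 100 × 0.13343 = 13.343... → 13.

13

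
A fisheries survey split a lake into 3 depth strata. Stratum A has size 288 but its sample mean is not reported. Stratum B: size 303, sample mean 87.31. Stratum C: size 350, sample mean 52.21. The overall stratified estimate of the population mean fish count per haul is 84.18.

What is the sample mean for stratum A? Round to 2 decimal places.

Σ Nₕx̄ₕ = N·μ, so 288·x̄_A = 941·84.18 − (303·87.31 + 350·52.21).
= 79213.38 − 44728.43 = 34484.95.
x̄_A = 34484.95 / 288 = 119.7394... → 119.74.

119.74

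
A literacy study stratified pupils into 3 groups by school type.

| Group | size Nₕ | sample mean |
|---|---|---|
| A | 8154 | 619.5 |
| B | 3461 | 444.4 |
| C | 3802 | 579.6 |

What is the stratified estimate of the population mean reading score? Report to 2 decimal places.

570.35

x̄_st = (Σ Nₕx̄ₕ) / (Σ Nₕ) = (8154·619.5 + 3461·444.4 + 3802·579.6) / 15417
= 8793110.6 / 15417 = 570.3516... → 570.35.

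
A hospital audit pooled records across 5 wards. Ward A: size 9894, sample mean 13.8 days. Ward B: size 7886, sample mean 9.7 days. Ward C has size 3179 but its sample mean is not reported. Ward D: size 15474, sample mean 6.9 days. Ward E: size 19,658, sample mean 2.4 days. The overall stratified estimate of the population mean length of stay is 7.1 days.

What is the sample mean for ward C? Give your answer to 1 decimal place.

N = 9894 + 7886 + 3179 + 15474 + 19658 = 56091.
Overall total = μ·N = 7.1·56091 = 398246.1.
Subtract the known strata: 9894·13.8 + 7886·9.7 + 15474·6.9 + 19658·2.4 = 366981.2.
Remaining total for ward C: 398246.1 − 366981.2 = 31264.9.
Divide by its size: 31264.9 / 3179 = 9.835... → 9.8.

9.8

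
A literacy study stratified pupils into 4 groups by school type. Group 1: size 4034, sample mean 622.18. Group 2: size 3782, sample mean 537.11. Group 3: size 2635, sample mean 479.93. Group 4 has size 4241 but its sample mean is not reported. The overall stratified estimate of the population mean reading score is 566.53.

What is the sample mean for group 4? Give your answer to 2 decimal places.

593.64

N = 4034 + 3782 + 2635 + 4241 = 14692.
Overall total = μ·N = 566.53·14692 = 8323458.76.
Subtract the known strata: 4034·622.18 + 3782·537.11 + 2635·479.93 = 5805839.69.
Remaining total for group 4: 8323458.76 − 5805839.69 = 2517619.07.
Divide by its size: 2517619.07 / 4241 = 593.6381... → 593.64.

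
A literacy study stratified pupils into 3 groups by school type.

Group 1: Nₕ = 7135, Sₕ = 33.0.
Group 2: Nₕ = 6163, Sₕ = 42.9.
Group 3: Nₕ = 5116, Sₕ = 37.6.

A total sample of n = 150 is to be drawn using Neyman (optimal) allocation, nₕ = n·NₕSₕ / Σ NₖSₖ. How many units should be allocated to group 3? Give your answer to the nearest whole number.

42

1: NₕSₕ = 7135·33.0 = 235455
2: NₕSₕ = 6163·42.9 = 264392.7
3: NₕSₕ = 5116·37.6 = 192361.6
Σ NₕSₕ = 692209.3.
n_3 = 150·192361.6/692209.3 = 41.684... → 42.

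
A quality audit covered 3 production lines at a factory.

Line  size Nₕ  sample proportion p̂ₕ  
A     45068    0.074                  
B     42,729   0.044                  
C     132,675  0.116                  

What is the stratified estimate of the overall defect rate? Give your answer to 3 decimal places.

0.093

Wₕ = Nₕ/N with N = 220472: 0.2044, 0.1938, 0.6018.
p̂_st = 0.2044·0.074 + 0.1938·0.044 + 0.6018·0.116 ≈ 0.09346... → 0.093.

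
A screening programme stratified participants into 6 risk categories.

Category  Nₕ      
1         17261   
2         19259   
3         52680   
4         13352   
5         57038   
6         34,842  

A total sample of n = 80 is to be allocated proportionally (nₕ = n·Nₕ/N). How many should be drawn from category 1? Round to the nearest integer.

7

N = 17261 + 19259 + 52680 + 13352 + 57038 + 34842 = 194432.
n_1 = 80·17261/194432 = 7.102... → 7.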